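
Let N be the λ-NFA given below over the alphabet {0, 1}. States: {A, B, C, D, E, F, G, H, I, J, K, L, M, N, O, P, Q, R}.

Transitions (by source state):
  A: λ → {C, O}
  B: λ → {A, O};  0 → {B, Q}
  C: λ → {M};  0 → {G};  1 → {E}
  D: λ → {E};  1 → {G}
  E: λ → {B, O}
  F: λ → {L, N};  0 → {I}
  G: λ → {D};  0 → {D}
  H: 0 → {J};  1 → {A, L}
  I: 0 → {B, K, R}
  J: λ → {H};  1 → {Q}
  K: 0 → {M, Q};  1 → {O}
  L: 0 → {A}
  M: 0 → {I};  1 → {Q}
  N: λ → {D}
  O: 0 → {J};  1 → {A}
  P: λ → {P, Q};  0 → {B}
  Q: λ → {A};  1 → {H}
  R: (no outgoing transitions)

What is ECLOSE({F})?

{A, B, C, D, E, F, L, M, N, O}

Start with {F}.
From F via λ: add L, N.
From N via λ: add D.
From D via λ: add E.
From E via λ: add B, O.
From B via λ: add A.
From A via λ: add C.
From C via λ: add M.
No new states can be added; the closed set is {A, B, C, D, E, F, L, M, N, O}.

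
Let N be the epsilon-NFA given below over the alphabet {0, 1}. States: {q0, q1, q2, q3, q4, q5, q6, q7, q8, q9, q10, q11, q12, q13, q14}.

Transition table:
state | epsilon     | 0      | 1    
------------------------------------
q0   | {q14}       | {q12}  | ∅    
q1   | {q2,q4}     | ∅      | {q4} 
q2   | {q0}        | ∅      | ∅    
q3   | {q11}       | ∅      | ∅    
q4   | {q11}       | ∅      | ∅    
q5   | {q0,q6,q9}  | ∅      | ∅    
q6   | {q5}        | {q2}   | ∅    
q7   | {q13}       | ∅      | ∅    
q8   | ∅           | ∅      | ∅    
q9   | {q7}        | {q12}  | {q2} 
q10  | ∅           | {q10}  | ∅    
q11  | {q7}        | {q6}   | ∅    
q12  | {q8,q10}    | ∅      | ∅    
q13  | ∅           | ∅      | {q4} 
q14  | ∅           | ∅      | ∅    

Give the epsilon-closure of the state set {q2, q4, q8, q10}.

Start with {q2, q4, q8, q10}.
From q2 via epsilon: add q0.
From q4 via epsilon: add q11.
From q0 via epsilon: add q14.
From q11 via epsilon: add q7.
From q7 via epsilon: add q13.
No new states can be added; the closed set is {q0, q2, q4, q7, q8, q10, q11, q13, q14}.

{q0, q2, q4, q7, q8, q10, q11, q13, q14}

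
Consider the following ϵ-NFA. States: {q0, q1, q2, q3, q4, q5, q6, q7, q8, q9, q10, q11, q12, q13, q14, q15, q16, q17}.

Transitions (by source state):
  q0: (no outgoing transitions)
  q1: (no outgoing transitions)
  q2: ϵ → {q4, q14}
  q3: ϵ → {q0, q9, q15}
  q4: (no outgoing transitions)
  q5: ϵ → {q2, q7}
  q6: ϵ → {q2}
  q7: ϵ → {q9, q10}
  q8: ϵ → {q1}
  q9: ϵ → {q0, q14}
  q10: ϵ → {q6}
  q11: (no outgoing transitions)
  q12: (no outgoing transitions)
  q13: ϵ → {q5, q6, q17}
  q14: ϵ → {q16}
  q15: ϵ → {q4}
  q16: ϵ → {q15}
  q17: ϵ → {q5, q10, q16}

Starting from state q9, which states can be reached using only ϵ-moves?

Start with {q9}.
From q9 via ϵ: add q0, q14.
From q14 via ϵ: add q16.
From q16 via ϵ: add q15.
From q15 via ϵ: add q4.
No new states can be added; the closed set is {q0, q4, q9, q14, q15, q16}.

{q0, q4, q9, q14, q15, q16}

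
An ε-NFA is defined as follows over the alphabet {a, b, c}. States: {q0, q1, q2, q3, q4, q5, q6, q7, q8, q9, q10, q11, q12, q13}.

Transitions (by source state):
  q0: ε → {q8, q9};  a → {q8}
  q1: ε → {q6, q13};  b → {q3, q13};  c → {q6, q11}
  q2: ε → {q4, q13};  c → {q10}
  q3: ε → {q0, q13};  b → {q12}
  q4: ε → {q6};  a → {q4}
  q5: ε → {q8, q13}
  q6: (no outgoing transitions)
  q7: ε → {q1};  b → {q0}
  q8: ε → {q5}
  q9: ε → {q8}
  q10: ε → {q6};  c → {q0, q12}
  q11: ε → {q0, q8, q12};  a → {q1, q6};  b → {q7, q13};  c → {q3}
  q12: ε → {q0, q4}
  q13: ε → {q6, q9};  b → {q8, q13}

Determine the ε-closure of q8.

Start with {q8}.
From q8 via ε: add q5.
From q5 via ε: add q13.
From q13 via ε: add q6, q9.
No new states can be added; the closed set is {q5, q6, q8, q9, q13}.

{q5, q6, q8, q9, q13}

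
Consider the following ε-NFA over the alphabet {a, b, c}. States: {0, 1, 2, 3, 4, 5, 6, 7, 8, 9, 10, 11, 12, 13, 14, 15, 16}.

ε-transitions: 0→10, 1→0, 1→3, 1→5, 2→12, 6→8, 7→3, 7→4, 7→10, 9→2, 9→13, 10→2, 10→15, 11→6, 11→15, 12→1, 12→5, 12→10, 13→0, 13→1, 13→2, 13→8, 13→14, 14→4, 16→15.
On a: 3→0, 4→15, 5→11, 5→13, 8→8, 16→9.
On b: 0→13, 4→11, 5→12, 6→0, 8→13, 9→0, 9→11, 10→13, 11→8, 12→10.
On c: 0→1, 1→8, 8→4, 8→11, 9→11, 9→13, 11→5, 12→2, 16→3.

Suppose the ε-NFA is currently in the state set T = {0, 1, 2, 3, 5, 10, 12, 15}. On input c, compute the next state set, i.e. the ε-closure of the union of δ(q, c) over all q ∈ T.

0 on c → {1}.
1 on c → {8}.
12 on c → {2}.
No c-transition from 2, 3, 5, 10, 15.
Union after reading c: {1, 2, 8}.
Now take the ε-closure:
From 1 via ε: add 0, 3, 5.
From 2 via ε: add 12.
From 0 via ε: add 10.
From 10 via ε: add 15.
No new states can be added; the closed set is {0, 1, 2, 3, 5, 8, 10, 12, 15}.

{0, 1, 2, 3, 5, 8, 10, 12, 15}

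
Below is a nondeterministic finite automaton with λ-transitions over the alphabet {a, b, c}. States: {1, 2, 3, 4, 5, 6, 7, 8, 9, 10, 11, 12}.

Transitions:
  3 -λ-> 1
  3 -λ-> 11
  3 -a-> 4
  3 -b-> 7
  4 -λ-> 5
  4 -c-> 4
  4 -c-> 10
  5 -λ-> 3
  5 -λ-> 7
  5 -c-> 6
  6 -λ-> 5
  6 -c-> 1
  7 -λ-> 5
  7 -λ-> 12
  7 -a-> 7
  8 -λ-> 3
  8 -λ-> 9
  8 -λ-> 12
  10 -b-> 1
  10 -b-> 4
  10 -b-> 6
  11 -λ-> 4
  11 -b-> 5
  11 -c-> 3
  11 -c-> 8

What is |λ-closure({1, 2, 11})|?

8

Start with {1, 2, 11}.
From 11 via λ: add 4.
From 4 via λ: add 5.
From 5 via λ: add 3, 7.
From 7 via λ: add 12.
λ-closure = {1, 2, 3, 4, 5, 7, 11, 12}, which has 8 states.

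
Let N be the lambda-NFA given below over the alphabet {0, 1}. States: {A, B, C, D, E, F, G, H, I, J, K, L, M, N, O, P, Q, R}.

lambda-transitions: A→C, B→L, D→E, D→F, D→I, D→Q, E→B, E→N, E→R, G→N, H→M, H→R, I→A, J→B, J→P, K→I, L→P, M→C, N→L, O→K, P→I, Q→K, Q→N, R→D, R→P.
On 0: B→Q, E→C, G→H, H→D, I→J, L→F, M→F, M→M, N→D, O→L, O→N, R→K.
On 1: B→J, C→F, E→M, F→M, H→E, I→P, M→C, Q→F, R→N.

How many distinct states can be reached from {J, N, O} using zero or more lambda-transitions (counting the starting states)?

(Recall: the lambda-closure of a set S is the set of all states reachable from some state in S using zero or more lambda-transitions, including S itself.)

10

Start with {J, N, O}.
From J via lambda: add B, P.
From N via lambda: add L.
From O via lambda: add K.
From K via lambda: add I.
From I via lambda: add A.
From A via lambda: add C.
lambda-closure = {A, B, C, I, J, K, L, N, O, P}, which has 10 states.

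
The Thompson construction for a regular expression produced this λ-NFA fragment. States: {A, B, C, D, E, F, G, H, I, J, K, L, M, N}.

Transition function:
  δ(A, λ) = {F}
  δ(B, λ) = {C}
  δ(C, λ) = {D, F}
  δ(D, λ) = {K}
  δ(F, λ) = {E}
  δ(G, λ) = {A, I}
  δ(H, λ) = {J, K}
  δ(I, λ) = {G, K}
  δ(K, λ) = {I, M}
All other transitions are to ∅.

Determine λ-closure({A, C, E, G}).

{A, C, D, E, F, G, I, K, M}

Start with {A, C, E, G}.
From A via λ: add F.
From C via λ: add D.
From G via λ: add I.
From D via λ: add K.
From K via λ: add M.
No new states can be added; the closed set is {A, C, D, E, F, G, I, K, M}.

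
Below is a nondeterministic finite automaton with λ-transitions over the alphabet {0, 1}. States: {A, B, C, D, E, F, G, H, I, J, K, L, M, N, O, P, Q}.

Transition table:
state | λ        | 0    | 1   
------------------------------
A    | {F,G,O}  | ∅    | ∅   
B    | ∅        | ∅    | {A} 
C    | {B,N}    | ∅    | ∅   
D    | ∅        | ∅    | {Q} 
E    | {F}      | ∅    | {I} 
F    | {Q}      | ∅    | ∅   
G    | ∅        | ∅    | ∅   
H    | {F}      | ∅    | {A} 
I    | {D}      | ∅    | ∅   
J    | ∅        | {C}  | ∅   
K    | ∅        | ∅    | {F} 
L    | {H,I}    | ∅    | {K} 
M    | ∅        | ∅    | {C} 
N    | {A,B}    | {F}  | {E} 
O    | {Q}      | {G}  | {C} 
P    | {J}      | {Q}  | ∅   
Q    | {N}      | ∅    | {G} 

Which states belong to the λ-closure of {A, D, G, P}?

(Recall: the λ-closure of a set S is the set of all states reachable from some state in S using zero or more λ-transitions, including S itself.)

Start with {A, D, G, P}.
From A via λ: add F, O.
From P via λ: add J.
From F via λ: add Q.
From Q via λ: add N.
From N via λ: add B.
No new states can be added; the closed set is {A, B, D, F, G, J, N, O, P, Q}.

{A, B, D, F, G, J, N, O, P, Q}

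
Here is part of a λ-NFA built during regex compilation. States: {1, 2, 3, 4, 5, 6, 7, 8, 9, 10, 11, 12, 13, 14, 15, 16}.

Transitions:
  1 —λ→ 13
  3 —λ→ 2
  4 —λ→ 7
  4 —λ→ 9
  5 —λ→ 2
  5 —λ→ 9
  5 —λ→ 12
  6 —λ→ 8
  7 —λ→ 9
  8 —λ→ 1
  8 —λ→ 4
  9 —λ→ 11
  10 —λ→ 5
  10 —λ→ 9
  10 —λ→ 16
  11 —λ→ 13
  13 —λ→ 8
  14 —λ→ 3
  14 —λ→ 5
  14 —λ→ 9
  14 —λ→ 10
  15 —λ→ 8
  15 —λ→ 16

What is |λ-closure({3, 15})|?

Start with {3, 15}.
From 3 via λ: add 2.
From 15 via λ: add 8, 16.
From 8 via λ: add 1, 4.
From 1 via λ: add 13.
From 4 via λ: add 7, 9.
From 9 via λ: add 11.
λ-closure = {1, 2, 3, 4, 7, 8, 9, 11, 13, 15, 16}, which has 11 states.

11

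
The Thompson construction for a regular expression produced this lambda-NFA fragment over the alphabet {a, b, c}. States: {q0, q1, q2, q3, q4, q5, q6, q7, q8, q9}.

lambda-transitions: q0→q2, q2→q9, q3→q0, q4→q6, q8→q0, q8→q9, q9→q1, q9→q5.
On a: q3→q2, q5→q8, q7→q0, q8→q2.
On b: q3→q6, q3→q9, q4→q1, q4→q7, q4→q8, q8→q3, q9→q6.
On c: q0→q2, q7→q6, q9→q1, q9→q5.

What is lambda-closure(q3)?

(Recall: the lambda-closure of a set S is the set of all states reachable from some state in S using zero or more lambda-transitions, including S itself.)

{q0, q1, q2, q3, q5, q9}

Start with {q3}.
From q3 via lambda: add q0.
From q0 via lambda: add q2.
From q2 via lambda: add q9.
From q9 via lambda: add q1, q5.
No new states can be added; the closed set is {q0, q1, q2, q3, q5, q9}.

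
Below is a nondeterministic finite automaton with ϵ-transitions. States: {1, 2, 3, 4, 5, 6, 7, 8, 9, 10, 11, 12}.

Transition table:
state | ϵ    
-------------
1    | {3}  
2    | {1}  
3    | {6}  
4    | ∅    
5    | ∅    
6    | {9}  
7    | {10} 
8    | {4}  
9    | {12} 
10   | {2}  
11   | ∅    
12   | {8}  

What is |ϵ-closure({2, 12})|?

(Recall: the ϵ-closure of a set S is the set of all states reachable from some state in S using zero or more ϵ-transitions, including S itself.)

Start with {2, 12}.
From 2 via ϵ: add 1.
From 12 via ϵ: add 8.
From 1 via ϵ: add 3.
From 8 via ϵ: add 4.
From 3 via ϵ: add 6.
From 6 via ϵ: add 9.
ϵ-closure = {1, 2, 3, 4, 6, 8, 9, 12}, which has 8 states.

8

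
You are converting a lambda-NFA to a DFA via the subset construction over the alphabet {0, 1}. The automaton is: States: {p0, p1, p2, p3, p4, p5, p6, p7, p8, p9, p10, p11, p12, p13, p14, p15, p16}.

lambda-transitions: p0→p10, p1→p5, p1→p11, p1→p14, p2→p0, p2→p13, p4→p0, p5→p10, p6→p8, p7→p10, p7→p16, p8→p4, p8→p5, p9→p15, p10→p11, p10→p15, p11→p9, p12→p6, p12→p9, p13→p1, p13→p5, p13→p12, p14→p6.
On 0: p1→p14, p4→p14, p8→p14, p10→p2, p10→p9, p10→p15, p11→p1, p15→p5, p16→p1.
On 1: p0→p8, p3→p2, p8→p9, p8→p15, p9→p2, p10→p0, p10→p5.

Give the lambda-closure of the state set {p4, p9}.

{p0, p4, p9, p10, p11, p15}

Start with {p4, p9}.
From p4 via lambda: add p0.
From p9 via lambda: add p15.
From p0 via lambda: add p10.
From p10 via lambda: add p11.
No new states can be added; the closed set is {p0, p4, p9, p10, p11, p15}.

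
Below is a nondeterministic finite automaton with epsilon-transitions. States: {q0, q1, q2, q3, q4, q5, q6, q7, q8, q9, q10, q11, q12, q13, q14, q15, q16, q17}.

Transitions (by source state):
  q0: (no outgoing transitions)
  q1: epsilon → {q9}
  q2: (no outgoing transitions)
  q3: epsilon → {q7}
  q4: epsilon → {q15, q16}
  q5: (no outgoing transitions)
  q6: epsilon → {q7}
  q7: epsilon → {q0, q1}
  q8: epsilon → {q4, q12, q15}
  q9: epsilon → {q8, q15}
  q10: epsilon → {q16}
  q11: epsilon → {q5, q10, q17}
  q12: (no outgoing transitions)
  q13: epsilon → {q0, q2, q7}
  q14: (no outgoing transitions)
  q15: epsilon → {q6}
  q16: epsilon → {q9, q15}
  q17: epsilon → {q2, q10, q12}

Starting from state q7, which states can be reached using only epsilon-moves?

{q0, q1, q4, q6, q7, q8, q9, q12, q15, q16}

Start with {q7}.
From q7 via epsilon: add q0, q1.
From q1 via epsilon: add q9.
From q9 via epsilon: add q8, q15.
From q8 via epsilon: add q4, q12.
From q15 via epsilon: add q6.
From q4 via epsilon: add q16.
No new states can be added; the closed set is {q0, q1, q4, q6, q7, q8, q9, q12, q15, q16}.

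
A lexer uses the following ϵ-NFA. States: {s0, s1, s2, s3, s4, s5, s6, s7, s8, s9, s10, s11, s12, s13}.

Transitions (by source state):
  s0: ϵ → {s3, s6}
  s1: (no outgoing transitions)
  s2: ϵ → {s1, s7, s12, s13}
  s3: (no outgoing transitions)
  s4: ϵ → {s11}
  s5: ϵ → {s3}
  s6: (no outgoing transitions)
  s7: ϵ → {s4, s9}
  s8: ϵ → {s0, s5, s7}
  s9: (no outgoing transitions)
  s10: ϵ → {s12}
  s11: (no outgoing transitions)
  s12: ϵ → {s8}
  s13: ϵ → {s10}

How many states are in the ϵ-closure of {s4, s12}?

Start with {s4, s12}.
From s4 via ϵ: add s11.
From s12 via ϵ: add s8.
From s8 via ϵ: add s0, s5, s7.
From s0 via ϵ: add s3, s6.
From s7 via ϵ: add s9.
ϵ-closure = {s0, s3, s4, s5, s6, s7, s8, s9, s11, s12}, which has 10 states.

10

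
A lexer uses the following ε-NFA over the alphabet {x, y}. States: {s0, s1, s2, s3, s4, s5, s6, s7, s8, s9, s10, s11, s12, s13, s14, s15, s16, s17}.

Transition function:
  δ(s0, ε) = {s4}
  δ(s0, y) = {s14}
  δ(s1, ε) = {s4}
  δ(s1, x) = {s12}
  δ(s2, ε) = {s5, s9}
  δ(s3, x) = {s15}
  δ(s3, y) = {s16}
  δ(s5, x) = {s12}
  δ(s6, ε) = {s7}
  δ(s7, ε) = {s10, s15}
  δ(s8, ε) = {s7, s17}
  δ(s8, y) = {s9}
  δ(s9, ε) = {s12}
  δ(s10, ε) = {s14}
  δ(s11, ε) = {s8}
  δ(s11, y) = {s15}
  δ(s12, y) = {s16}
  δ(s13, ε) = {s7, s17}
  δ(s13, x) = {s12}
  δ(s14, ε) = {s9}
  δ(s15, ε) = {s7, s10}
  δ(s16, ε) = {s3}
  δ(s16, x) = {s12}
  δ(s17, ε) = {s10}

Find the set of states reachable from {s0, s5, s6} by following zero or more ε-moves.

{s0, s4, s5, s6, s7, s9, s10, s12, s14, s15}

Start with {s0, s5, s6}.
From s0 via ε: add s4.
From s6 via ε: add s7.
From s7 via ε: add s10, s15.
From s10 via ε: add s14.
From s14 via ε: add s9.
From s9 via ε: add s12.
No new states can be added; the closed set is {s0, s4, s5, s6, s7, s9, s10, s12, s14, s15}.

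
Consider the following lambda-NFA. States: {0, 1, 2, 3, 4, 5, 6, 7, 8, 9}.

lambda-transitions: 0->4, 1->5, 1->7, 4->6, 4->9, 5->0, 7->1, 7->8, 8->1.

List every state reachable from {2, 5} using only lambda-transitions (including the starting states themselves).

Start with {2, 5}.
From 5 via lambda: add 0.
From 0 via lambda: add 4.
From 4 via lambda: add 6, 9.
No new states can be added; the closed set is {0, 2, 4, 5, 6, 9}.

{0, 2, 4, 5, 6, 9}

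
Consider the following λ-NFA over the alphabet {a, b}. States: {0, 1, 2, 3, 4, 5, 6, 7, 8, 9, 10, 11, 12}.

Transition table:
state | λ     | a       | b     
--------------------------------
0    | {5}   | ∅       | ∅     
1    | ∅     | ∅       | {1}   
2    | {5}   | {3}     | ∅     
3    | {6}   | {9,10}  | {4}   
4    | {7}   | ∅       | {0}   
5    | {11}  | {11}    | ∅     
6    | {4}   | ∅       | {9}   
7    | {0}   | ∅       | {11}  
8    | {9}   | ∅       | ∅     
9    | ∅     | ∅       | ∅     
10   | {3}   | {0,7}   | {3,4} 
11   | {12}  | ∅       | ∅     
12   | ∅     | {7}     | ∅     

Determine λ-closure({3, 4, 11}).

Start with {3, 4, 11}.
From 3 via λ: add 6.
From 4 via λ: add 7.
From 11 via λ: add 12.
From 7 via λ: add 0.
From 0 via λ: add 5.
No new states can be added; the closed set is {0, 3, 4, 5, 6, 7, 11, 12}.

{0, 3, 4, 5, 6, 7, 11, 12}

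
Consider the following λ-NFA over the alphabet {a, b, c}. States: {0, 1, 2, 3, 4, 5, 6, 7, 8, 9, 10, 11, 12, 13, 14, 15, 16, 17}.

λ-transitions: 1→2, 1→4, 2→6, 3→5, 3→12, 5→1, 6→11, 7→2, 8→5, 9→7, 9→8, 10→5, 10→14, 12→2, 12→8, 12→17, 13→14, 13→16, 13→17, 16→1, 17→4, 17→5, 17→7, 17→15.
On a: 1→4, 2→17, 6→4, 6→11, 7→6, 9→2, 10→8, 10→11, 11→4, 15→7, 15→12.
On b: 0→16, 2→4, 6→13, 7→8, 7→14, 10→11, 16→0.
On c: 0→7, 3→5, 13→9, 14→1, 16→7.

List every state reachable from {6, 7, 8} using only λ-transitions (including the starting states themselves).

Start with {6, 7, 8}.
From 6 via λ: add 11.
From 7 via λ: add 2.
From 8 via λ: add 5.
From 5 via λ: add 1.
From 1 via λ: add 4.
No new states can be added; the closed set is {1, 2, 4, 5, 6, 7, 8, 11}.

{1, 2, 4, 5, 6, 7, 8, 11}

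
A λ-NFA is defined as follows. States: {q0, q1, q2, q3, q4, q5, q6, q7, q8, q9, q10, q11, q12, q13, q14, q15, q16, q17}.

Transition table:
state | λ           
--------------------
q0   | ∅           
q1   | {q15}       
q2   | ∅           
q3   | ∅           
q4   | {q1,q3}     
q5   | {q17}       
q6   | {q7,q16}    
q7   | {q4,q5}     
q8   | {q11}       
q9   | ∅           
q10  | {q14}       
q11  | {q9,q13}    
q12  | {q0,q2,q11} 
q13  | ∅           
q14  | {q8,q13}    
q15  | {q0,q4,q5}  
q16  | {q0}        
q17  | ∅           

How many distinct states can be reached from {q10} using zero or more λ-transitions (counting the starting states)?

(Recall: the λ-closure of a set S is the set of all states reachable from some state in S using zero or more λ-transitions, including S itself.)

6

Start with {q10}.
From q10 via λ: add q14.
From q14 via λ: add q8, q13.
From q8 via λ: add q11.
From q11 via λ: add q9.
λ-closure = {q8, q9, q10, q11, q13, q14}, which has 6 states.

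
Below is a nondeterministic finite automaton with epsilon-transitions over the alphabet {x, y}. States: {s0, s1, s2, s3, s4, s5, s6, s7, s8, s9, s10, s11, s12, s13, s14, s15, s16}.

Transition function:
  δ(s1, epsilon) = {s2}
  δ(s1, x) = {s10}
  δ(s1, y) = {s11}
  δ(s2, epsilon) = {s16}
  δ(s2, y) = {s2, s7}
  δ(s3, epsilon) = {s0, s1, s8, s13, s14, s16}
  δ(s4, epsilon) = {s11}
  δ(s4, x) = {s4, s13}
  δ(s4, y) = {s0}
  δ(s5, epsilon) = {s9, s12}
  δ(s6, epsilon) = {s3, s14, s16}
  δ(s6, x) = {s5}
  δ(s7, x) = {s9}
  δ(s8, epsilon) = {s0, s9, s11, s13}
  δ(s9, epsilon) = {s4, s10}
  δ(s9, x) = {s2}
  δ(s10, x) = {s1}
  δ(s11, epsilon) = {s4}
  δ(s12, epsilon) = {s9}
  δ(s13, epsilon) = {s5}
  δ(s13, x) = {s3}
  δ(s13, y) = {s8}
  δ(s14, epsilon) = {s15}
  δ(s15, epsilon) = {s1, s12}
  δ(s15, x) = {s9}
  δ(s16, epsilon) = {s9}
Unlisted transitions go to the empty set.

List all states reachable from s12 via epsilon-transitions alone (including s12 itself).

{s4, s9, s10, s11, s12}

Start with {s12}.
From s12 via epsilon: add s9.
From s9 via epsilon: add s4, s10.
From s4 via epsilon: add s11.
No new states can be added; the closed set is {s4, s9, s10, s11, s12}.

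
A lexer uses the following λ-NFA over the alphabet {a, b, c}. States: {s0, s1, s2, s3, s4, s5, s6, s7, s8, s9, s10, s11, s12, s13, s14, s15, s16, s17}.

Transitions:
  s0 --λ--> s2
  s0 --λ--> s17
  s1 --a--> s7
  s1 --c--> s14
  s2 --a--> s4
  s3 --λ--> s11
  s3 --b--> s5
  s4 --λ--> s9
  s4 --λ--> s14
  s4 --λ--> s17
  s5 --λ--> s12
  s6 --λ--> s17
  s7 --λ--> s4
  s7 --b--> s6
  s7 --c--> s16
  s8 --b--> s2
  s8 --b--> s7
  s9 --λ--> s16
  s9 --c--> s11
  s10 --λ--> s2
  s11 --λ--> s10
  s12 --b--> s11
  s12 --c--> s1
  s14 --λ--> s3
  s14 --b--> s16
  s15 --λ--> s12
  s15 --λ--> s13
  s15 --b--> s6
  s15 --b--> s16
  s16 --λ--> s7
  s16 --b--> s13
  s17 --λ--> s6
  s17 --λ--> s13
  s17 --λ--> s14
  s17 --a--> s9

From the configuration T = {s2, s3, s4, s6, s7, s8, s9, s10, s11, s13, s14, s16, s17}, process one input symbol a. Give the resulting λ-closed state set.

{s2, s3, s4, s6, s7, s9, s10, s11, s13, s14, s16, s17}

s2 on a → {s4}.
s17 on a → {s9}.
No a-transition from s3, s4, s6, s7, s8, s9, s10, s11, s13, s14, s16.
Union after reading a: {s4, s9}.
Now take the λ-closure:
From s4 via λ: add s14, s17.
From s9 via λ: add s16.
From s14 via λ: add s3.
From s16 via λ: add s7.
From s17 via λ: add s6, s13.
From s3 via λ: add s11.
From s11 via λ: add s10.
From s10 via λ: add s2.
No new states can be added; the closed set is {s2, s3, s4, s6, s7, s9, s10, s11, s13, s14, s16, s17}.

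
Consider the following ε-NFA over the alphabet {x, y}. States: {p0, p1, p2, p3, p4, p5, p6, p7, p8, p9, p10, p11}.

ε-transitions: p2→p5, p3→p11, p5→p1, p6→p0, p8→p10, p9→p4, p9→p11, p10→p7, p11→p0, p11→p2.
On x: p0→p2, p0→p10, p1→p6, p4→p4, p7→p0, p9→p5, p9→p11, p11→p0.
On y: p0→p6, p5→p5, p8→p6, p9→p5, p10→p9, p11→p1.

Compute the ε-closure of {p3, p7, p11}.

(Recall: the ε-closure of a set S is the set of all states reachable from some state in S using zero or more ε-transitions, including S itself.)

Start with {p3, p7, p11}.
From p11 via ε: add p0, p2.
From p2 via ε: add p5.
From p5 via ε: add p1.
No new states can be added; the closed set is {p0, p1, p2, p3, p5, p7, p11}.

{p0, p1, p2, p3, p5, p7, p11}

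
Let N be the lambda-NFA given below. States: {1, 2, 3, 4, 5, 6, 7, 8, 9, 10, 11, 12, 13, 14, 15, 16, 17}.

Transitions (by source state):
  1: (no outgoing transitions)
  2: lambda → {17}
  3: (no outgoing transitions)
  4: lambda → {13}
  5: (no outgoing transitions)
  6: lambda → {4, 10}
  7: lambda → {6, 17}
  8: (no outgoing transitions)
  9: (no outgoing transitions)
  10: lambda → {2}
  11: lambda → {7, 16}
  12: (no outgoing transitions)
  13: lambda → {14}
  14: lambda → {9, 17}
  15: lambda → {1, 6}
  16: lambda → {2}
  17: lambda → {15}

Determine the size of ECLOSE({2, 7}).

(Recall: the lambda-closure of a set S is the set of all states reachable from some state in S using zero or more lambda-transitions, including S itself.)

11

Start with {2, 7}.
From 2 via lambda: add 17.
From 7 via lambda: add 6.
From 6 via lambda: add 4, 10.
From 17 via lambda: add 15.
From 4 via lambda: add 13.
From 15 via lambda: add 1.
From 13 via lambda: add 14.
From 14 via lambda: add 9.
lambda-closure = {1, 2, 4, 6, 7, 9, 10, 13, 14, 15, 17}, which has 11 states.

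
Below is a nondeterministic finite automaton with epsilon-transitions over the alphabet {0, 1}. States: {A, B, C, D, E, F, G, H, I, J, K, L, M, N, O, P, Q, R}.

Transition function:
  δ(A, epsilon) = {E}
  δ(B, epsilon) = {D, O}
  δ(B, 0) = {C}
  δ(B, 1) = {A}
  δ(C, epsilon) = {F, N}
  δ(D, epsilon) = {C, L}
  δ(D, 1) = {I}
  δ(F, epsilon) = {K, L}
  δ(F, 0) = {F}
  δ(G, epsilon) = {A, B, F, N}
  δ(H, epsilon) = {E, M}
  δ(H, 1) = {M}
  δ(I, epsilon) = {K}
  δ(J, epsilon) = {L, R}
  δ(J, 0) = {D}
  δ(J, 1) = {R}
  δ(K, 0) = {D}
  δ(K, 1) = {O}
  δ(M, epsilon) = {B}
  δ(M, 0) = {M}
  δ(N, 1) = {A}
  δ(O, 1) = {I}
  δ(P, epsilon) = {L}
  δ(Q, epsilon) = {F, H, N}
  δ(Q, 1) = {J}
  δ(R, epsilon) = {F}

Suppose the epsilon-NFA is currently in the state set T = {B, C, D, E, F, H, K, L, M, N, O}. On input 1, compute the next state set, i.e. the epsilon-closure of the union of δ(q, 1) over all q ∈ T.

{A, B, C, D, E, F, I, K, L, M, N, O}

B on 1 → {A}.
D on 1 → {I}.
H on 1 → {M}.
K on 1 → {O}.
N on 1 → {A}.
O on 1 → {I}.
No 1-transition from C, E, F, L, M.
Union after reading 1: {A, I, M, O}.
Now take the epsilon-closure:
From A via epsilon: add E.
From I via epsilon: add K.
From M via epsilon: add B.
From B via epsilon: add D.
From D via epsilon: add C, L.
From C via epsilon: add F, N.
No new states can be added; the closed set is {A, B, C, D, E, F, I, K, L, M, N, O}.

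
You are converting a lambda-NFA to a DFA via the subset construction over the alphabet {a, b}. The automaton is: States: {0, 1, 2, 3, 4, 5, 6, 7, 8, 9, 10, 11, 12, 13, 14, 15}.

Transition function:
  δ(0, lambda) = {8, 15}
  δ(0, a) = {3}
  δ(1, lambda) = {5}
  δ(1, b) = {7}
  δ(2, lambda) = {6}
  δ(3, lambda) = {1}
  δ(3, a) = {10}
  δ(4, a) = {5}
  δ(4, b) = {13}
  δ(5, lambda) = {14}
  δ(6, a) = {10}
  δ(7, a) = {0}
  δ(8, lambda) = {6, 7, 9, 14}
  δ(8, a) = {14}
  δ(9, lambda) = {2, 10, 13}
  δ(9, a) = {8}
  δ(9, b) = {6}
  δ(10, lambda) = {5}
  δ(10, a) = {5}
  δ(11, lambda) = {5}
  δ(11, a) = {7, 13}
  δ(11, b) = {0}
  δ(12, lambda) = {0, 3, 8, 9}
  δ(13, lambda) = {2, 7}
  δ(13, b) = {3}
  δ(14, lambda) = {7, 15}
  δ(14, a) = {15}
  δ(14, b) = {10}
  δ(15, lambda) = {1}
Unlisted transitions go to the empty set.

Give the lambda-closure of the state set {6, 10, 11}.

Start with {6, 10, 11}.
From 10 via lambda: add 5.
From 5 via lambda: add 14.
From 14 via lambda: add 7, 15.
From 15 via lambda: add 1.
No new states can be added; the closed set is {1, 5, 6, 7, 10, 11, 14, 15}.

{1, 5, 6, 7, 10, 11, 14, 15}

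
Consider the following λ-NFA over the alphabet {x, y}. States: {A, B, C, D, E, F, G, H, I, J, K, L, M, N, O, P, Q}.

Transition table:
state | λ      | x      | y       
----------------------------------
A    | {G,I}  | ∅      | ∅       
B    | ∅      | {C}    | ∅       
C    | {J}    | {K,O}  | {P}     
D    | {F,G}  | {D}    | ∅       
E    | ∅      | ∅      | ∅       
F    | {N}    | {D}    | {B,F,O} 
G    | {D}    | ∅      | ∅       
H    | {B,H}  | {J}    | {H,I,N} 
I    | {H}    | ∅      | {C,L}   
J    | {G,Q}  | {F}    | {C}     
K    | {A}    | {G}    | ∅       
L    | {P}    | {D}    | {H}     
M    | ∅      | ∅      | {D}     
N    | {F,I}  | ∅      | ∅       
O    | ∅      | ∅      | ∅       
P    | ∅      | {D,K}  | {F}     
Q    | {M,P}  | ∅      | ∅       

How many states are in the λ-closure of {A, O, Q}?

Start with {A, O, Q}.
From A via λ: add G, I.
From Q via λ: add M, P.
From G via λ: add D.
From I via λ: add H.
From D via λ: add F.
From H via λ: add B.
From F via λ: add N.
λ-closure = {A, B, D, F, G, H, I, M, N, O, P, Q}, which has 12 states.

12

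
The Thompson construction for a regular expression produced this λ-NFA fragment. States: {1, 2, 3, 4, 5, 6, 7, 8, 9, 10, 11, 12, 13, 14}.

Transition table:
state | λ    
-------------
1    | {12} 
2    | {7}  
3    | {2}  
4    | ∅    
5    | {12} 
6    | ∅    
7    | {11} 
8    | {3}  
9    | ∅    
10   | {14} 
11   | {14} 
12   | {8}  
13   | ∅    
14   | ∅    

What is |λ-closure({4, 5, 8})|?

Start with {4, 5, 8}.
From 5 via λ: add 12.
From 8 via λ: add 3.
From 3 via λ: add 2.
From 2 via λ: add 7.
From 7 via λ: add 11.
From 11 via λ: add 14.
λ-closure = {2, 3, 4, 5, 7, 8, 11, 12, 14}, which has 9 states.

9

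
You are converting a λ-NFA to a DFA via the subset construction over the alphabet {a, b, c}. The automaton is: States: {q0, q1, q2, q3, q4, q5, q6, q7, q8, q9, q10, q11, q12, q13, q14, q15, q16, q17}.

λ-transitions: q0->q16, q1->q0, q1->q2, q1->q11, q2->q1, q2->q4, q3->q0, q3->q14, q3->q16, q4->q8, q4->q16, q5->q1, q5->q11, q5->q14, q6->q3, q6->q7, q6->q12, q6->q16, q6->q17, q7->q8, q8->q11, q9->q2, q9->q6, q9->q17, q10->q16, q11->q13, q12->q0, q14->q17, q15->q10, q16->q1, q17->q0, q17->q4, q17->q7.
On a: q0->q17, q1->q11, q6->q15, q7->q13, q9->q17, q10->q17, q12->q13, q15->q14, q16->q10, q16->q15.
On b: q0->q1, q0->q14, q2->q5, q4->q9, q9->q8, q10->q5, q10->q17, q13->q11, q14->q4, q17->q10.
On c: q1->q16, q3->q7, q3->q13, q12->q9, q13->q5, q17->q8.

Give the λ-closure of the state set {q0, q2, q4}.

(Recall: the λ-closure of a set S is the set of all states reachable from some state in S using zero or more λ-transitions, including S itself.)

{q0, q1, q2, q4, q8, q11, q13, q16}

Start with {q0, q2, q4}.
From q0 via λ: add q16.
From q2 via λ: add q1.
From q4 via λ: add q8.
From q1 via λ: add q11.
From q11 via λ: add q13.
No new states can be added; the closed set is {q0, q1, q2, q4, q8, q11, q13, q16}.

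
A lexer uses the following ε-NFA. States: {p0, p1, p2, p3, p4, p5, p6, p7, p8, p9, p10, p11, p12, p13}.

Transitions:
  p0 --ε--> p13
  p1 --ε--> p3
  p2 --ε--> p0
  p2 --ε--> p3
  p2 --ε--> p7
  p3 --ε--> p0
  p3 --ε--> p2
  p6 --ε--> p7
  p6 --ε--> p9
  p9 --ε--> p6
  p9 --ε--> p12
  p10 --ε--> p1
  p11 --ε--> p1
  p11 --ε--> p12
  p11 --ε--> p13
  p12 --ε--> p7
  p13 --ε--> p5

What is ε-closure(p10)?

{p0, p1, p2, p3, p5, p7, p10, p13}

Start with {p10}.
From p10 via ε: add p1.
From p1 via ε: add p3.
From p3 via ε: add p0, p2.
From p0 via ε: add p13.
From p2 via ε: add p7.
From p13 via ε: add p5.
No new states can be added; the closed set is {p0, p1, p2, p3, p5, p7, p10, p13}.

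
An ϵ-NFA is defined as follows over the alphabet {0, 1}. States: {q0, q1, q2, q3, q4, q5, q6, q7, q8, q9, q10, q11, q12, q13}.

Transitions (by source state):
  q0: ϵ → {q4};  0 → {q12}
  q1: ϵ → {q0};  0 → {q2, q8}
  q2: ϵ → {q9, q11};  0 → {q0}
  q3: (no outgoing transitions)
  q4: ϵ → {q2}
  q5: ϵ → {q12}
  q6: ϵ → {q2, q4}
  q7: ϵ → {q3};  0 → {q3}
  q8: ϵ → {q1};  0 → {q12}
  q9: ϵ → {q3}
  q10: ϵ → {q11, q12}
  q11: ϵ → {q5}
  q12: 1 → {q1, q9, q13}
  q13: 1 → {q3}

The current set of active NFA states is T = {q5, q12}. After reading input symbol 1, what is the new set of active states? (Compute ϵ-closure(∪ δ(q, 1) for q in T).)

q12 on 1 → {q1, q9, q13}.
No 1-transition from q5.
Union after reading 1: {q1, q9, q13}.
Now take the ϵ-closure:
From q1 via ϵ: add q0.
From q9 via ϵ: add q3.
From q0 via ϵ: add q4.
From q4 via ϵ: add q2.
From q2 via ϵ: add q11.
From q11 via ϵ: add q5.
From q5 via ϵ: add q12.
No new states can be added; the closed set is {q0, q1, q2, q3, q4, q5, q9, q11, q12, q13}.

{q0, q1, q2, q3, q4, q5, q9, q11, q12, q13}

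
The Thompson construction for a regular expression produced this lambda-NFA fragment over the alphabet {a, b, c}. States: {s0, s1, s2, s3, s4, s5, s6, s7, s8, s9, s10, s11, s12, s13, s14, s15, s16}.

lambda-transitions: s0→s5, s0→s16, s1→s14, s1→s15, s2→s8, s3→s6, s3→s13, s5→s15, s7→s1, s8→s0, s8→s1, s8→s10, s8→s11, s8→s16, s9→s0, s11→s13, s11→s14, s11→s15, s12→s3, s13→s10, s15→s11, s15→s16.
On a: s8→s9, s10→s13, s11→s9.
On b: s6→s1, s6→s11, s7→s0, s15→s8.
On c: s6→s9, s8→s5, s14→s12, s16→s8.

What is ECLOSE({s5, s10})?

Start with {s5, s10}.
From s5 via lambda: add s15.
From s15 via lambda: add s11, s16.
From s11 via lambda: add s13, s14.
No new states can be added; the closed set is {s5, s10, s11, s13, s14, s15, s16}.

{s5, s10, s11, s13, s14, s15, s16}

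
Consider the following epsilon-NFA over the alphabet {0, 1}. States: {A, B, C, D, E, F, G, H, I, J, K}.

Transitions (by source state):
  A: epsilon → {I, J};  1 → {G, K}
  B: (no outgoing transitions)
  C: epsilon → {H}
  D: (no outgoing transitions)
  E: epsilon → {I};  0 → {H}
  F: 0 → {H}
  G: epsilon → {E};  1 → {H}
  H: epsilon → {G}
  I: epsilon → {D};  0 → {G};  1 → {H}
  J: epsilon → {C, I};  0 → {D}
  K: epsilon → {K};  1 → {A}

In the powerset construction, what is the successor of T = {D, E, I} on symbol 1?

I on 1 → {H}.
No 1-transition from D, E.
Union after reading 1: {H}.
Now take the epsilon-closure:
From H via epsilon: add G.
From G via epsilon: add E.
From E via epsilon: add I.
From I via epsilon: add D.
No new states can be added; the closed set is {D, E, G, H, I}.

{D, E, G, H, I}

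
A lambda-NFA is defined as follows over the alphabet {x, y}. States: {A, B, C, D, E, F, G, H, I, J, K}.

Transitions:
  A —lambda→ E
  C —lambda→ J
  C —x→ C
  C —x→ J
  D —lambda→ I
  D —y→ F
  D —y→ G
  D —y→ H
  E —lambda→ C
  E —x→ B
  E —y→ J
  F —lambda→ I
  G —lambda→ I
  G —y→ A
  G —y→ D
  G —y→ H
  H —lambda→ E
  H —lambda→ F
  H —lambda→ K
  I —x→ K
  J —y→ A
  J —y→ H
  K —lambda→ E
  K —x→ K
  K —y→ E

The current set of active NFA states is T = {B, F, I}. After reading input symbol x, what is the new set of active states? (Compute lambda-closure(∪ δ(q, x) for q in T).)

I on x → {K}.
No x-transition from B, F.
Union after reading x: {K}.
Now take the lambda-closure:
From K via lambda: add E.
From E via lambda: add C.
From C via lambda: add J.
No new states can be added; the closed set is {C, E, J, K}.

{C, E, J, K}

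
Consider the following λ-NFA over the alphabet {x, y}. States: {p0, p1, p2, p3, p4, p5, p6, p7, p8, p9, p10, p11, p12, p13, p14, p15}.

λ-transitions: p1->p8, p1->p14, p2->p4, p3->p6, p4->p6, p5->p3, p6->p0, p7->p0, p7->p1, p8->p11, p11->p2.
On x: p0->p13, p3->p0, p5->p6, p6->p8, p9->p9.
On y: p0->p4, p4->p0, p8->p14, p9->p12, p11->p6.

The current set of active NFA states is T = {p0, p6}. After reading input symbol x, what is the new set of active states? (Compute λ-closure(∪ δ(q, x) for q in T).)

{p0, p2, p4, p6, p8, p11, p13}

p0 on x → {p13}.
p6 on x → {p8}.
Union after reading x: {p8, p13}.
Now take the λ-closure:
From p8 via λ: add p11.
From p11 via λ: add p2.
From p2 via λ: add p4.
From p4 via λ: add p6.
From p6 via λ: add p0.
No new states can be added; the closed set is {p0, p2, p4, p6, p8, p11, p13}.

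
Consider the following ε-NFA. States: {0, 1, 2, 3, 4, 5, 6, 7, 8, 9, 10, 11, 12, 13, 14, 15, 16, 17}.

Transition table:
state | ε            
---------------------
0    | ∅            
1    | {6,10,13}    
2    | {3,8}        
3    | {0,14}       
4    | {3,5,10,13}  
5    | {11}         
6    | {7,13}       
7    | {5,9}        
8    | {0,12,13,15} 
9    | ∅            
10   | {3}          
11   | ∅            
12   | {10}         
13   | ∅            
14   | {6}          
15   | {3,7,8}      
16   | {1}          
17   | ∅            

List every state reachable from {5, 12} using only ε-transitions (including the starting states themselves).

Start with {5, 12}.
From 5 via ε: add 11.
From 12 via ε: add 10.
From 10 via ε: add 3.
From 3 via ε: add 0, 14.
From 14 via ε: add 6.
From 6 via ε: add 7, 13.
From 7 via ε: add 9.
No new states can be added; the closed set is {0, 3, 5, 6, 7, 9, 10, 11, 12, 13, 14}.

{0, 3, 5, 6, 7, 9, 10, 11, 12, 13, 14}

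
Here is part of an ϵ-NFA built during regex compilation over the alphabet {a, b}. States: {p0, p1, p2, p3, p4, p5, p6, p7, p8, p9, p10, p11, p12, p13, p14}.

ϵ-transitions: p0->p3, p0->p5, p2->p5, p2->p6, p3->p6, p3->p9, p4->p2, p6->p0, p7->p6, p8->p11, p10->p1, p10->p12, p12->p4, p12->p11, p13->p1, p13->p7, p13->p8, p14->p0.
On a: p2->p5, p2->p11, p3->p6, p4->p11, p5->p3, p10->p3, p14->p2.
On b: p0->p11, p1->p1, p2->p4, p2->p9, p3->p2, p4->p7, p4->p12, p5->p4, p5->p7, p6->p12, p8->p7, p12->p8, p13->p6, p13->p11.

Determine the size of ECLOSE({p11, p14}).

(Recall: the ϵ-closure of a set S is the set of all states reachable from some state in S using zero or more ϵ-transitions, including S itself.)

Start with {p11, p14}.
From p14 via ϵ: add p0.
From p0 via ϵ: add p3, p5.
From p3 via ϵ: add p6, p9.
ϵ-closure = {p0, p3, p5, p6, p9, p11, p14}, which has 7 states.

7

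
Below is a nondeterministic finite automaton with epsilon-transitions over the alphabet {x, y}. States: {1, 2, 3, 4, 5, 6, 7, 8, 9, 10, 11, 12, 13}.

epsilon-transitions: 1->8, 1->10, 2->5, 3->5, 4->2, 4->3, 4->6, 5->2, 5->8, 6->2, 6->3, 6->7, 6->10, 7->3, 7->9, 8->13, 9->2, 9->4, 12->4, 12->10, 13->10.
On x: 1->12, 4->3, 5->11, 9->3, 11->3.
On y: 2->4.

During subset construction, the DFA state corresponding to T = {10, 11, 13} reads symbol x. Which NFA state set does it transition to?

{2, 3, 5, 8, 10, 13}

11 on x → {3}.
No x-transition from 10, 13.
Union after reading x: {3}.
Now take the epsilon-closure:
From 3 via epsilon: add 5.
From 5 via epsilon: add 2, 8.
From 8 via epsilon: add 13.
From 13 via epsilon: add 10.
No new states can be added; the closed set is {2, 3, 5, 8, 10, 13}.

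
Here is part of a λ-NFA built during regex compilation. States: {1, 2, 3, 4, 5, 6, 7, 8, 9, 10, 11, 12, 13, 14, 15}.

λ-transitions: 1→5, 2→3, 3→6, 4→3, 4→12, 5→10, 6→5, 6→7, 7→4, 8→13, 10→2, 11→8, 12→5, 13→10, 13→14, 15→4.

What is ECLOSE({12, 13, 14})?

Start with {12, 13, 14}.
From 12 via λ: add 5.
From 13 via λ: add 10.
From 10 via λ: add 2.
From 2 via λ: add 3.
From 3 via λ: add 6.
From 6 via λ: add 7.
From 7 via λ: add 4.
No new states can be added; the closed set is {2, 3, 4, 5, 6, 7, 10, 12, 13, 14}.

{2, 3, 4, 5, 6, 7, 10, 12, 13, 14}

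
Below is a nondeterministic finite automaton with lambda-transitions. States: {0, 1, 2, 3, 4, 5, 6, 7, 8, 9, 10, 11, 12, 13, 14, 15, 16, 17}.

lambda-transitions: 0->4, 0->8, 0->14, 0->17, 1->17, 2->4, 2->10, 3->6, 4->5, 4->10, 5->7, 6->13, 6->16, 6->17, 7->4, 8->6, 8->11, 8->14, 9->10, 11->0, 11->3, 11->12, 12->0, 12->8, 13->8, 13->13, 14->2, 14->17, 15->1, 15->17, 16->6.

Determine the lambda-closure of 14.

Start with {14}.
From 14 via lambda: add 2, 17.
From 2 via lambda: add 4, 10.
From 4 via lambda: add 5.
From 5 via lambda: add 7.
No new states can be added; the closed set is {2, 4, 5, 7, 10, 14, 17}.

{2, 4, 5, 7, 10, 14, 17}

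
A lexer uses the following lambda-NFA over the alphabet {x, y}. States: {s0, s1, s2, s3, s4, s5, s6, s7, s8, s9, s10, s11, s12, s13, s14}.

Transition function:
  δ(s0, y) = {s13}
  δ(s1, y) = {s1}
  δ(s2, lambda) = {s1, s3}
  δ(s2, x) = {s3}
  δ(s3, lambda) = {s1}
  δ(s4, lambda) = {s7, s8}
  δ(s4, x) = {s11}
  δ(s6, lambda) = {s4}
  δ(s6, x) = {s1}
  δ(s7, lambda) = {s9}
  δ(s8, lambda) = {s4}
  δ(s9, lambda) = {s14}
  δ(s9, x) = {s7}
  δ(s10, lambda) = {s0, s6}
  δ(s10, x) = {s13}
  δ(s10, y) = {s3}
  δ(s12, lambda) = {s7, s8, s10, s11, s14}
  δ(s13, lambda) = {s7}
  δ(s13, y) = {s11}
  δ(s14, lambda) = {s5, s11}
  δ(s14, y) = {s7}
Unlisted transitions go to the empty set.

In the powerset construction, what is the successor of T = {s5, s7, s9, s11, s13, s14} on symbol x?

{s5, s7, s9, s11, s14}

s9 on x → {s7}.
No x-transition from s5, s7, s11, s13, s14.
Union after reading x: {s7}.
Now take the lambda-closure:
From s7 via lambda: add s9.
From s9 via lambda: add s14.
From s14 via lambda: add s5, s11.
No new states can be added; the closed set is {s5, s7, s9, s11, s14}.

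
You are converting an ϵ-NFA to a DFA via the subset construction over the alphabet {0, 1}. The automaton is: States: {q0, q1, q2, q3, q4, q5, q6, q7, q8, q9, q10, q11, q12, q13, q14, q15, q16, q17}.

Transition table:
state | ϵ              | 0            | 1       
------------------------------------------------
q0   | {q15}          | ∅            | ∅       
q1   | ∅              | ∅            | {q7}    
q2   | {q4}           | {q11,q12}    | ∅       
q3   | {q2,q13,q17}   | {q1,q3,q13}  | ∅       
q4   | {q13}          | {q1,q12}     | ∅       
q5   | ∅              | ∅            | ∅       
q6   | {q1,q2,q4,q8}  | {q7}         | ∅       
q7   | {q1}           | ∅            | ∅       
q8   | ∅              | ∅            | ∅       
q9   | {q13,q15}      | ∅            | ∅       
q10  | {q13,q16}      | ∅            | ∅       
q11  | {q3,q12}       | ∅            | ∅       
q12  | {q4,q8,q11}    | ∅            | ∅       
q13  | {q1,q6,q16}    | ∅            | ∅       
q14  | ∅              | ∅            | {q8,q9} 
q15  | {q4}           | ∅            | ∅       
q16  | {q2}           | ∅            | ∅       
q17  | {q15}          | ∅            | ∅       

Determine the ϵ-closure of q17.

Start with {q17}.
From q17 via ϵ: add q15.
From q15 via ϵ: add q4.
From q4 via ϵ: add q13.
From q13 via ϵ: add q1, q6, q16.
From q6 via ϵ: add q2, q8.
No new states can be added; the closed set is {q1, q2, q4, q6, q8, q13, q15, q16, q17}.

{q1, q2, q4, q6, q8, q13, q15, q16, q17}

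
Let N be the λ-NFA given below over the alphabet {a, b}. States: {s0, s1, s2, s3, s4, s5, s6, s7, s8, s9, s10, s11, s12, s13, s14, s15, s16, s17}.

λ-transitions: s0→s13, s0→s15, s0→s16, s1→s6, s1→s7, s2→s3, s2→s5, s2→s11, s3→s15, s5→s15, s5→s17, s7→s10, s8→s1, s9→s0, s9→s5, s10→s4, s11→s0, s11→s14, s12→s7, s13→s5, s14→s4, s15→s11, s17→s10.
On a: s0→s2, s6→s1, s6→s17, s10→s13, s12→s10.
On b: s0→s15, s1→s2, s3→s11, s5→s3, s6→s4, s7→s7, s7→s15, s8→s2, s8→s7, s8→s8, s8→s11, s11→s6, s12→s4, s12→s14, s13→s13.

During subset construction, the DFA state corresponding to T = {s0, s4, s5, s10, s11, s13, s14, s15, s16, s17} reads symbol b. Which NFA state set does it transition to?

{s0, s3, s4, s5, s6, s10, s11, s13, s14, s15, s16, s17}

s0 on b → {s15}.
s5 on b → {s3}.
s11 on b → {s6}.
s13 on b → {s13}.
No b-transition from s4, s10, s14, s15, s16, s17.
Union after reading b: {s3, s6, s13, s15}.
Now take the λ-closure:
From s13 via λ: add s5.
From s15 via λ: add s11.
From s5 via λ: add s17.
From s11 via λ: add s0, s14.
From s0 via λ: add s16.
From s14 via λ: add s4.
From s17 via λ: add s10.
No new states can be added; the closed set is {s0, s3, s4, s5, s6, s10, s11, s13, s14, s15, s16, s17}.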